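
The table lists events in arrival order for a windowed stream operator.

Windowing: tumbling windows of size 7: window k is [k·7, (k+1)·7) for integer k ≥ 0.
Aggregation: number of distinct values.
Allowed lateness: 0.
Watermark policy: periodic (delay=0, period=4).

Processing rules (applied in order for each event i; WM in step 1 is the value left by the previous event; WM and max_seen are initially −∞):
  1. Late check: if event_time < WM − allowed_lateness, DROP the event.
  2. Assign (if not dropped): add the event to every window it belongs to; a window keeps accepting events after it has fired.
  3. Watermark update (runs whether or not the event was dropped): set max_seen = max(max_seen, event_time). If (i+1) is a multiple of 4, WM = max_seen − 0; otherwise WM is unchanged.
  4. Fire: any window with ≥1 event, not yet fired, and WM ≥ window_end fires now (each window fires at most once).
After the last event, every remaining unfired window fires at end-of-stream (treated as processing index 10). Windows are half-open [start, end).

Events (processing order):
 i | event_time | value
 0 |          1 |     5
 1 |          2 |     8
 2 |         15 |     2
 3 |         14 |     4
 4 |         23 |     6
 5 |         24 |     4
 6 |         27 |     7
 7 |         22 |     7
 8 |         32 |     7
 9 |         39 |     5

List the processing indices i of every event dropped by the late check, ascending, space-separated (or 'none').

none

i=0 t=1 v=5: → [0,7); WM=−∞
i=1 t=2 v=8: → [0,7); WM=−∞
i=2 t=15 v=2: → [14,21); WM=−∞
i=3 t=14 v=4: → [14,21); WM=15; [0,7) fires=2
i=4 t=23 v=6: → [21,28); WM=15
i=5 t=24 v=4: → [21,28); WM=15
i=6 t=27 v=7: → [21,28); WM=15
i=7 t=22 v=7: → [21,28); WM=27; [14,21) fires=2
i=8 t=32 v=7: → [28,35); WM=27
i=9 t=39 v=5: → [35,42); WM=27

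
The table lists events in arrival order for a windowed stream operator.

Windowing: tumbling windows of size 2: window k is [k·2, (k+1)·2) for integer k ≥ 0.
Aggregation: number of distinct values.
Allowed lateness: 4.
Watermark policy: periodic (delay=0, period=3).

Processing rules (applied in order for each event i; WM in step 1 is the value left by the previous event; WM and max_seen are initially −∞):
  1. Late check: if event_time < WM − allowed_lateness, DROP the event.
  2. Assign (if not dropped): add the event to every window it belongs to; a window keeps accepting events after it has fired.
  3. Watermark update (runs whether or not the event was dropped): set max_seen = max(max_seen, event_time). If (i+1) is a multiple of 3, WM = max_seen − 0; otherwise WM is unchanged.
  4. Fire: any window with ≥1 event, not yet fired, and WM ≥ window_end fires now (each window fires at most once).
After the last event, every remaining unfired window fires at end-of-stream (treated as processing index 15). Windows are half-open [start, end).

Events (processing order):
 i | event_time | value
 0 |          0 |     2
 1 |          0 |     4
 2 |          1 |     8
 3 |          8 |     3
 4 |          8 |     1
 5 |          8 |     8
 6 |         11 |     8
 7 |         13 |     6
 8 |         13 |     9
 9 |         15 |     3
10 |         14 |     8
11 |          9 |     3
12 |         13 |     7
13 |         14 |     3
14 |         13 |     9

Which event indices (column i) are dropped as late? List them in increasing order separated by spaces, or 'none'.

i=0 t=0 v=2: → [0,2); WM=−∞
i=1 t=0 v=4: → [0,2); WM=−∞
i=2 t=1 v=8: → [0,2); WM=1
i=3 t=8 v=3: → [8,10); WM=1
i=4 t=8 v=1: → [8,10); WM=1
i=5 t=8 v=8: → [8,10); WM=8; [0,2) fires=3
i=6 t=11 v=8: → [10,12); WM=8
i=7 t=13 v=6: → [12,14); WM=8
i=8 t=13 v=9: → [12,14); WM=13; [8,10) fires=3 [10,12) fires=1
i=9 t=15 v=3: → [14,16); WM=13
i=10 t=14 v=8: → [14,16); WM=13
i=11 t=9 v=3: → [8,10); WM=15; [12,14) fires=2
i=12 t=13 v=7: → [12,14); WM=15
i=13 t=14 v=3: → [14,16); WM=15
i=14 t=13 v=9: → [12,14); WM=15

none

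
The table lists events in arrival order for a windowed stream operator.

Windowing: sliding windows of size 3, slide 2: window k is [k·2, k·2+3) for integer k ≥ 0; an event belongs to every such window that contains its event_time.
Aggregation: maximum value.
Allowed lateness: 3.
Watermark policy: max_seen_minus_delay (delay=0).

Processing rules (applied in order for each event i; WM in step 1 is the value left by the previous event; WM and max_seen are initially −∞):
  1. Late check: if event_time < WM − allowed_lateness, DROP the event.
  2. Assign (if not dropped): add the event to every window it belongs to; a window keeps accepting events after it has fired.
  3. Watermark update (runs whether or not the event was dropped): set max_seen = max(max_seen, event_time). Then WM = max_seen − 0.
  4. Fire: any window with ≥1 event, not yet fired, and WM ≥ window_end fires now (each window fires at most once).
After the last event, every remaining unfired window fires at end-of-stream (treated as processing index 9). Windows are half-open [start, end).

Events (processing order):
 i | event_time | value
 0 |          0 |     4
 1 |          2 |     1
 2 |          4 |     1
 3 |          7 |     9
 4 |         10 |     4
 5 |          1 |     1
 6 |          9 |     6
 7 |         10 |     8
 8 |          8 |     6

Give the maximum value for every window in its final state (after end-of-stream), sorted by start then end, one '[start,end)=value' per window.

[0,3)=4 [2,5)=1 [4,7)=1 [6,9)=9 [8,11)=8 [10,13)=8

i=0 t=0 v=4: → [0,3); WM=0
i=1 t=2 v=1: → [2,5),[0,3); WM=2
i=2 t=4 v=1: → [4,7),[2,5); WM=4; [0,3) fires=4
i=3 t=7 v=9: → [6,9); WM=7; [2,5) fires=1 [4,7) fires=1
i=4 t=10 v=4: → [10,13),[8,11); WM=10; [6,9) fires=9
i=5 t=1 v=1: DROP (t<10-3); WM=10
i=6 t=9 v=6: → [8,11); WM=10
i=7 t=10 v=8: → [10,13),[8,11); WM=10
i=8 t=8 v=6: → [8,11),[6,9); WM=10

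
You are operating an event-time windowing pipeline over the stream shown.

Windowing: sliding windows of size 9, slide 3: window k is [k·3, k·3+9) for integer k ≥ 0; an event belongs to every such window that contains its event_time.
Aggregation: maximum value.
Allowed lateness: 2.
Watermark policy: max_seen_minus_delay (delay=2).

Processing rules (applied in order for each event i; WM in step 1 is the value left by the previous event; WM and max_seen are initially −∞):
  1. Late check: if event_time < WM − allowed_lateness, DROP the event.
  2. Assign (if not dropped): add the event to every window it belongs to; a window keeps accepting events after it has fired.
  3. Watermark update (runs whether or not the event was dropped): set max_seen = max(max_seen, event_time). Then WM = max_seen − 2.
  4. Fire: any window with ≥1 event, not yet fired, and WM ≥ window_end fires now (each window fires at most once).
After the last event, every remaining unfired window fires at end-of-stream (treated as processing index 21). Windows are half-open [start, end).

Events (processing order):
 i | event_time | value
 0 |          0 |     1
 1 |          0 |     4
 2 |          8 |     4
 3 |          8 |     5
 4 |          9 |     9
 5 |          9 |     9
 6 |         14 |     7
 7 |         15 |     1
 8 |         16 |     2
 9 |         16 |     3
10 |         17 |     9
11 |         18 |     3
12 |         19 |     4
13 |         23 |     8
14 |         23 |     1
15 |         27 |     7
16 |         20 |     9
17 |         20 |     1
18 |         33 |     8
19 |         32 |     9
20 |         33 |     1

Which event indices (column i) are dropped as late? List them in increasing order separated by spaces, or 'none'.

i=0 t=0 v=1: → [0,9); WM=-2
i=1 t=0 v=4: → [0,9); WM=-2
i=2 t=8 v=4: → [6,15),[3,12),[0,9); WM=6
i=3 t=8 v=5: → [6,15),[3,12),[0,9); WM=6
i=4 t=9 v=9: → [9,18),[6,15),[3,12); WM=7
i=5 t=9 v=9: → [9,18),[6,15),[3,12); WM=7
i=6 t=14 v=7: → [12,21),[9,18),[6,15); WM=12; [0,9) fires=5 [3,12) fires=9
i=7 t=15 v=1: → [15,24),[12,21),[9,18); WM=13
i=8 t=16 v=2: → [15,24),[12,21),[9,18); WM=14
i=9 t=16 v=3: → [15,24),[12,21),[9,18); WM=14
i=10 t=17 v=9: → [15,24),[12,21),[9,18); WM=15; [6,15) fires=9
i=11 t=18 v=3: → [18,27),[15,24),[12,21); WM=16
i=12 t=19 v=4: → [18,27),[15,24),[12,21); WM=17
i=13 t=23 v=8: → [21,30),[18,27),[15,24); WM=21; [9,18) fires=9 [12,21) fires=9
i=14 t=23 v=1: → [21,30),[18,27),[15,24); WM=21
i=15 t=27 v=7: → [27,36),[24,33),[21,30); WM=25; [15,24) fires=9
i=16 t=20 v=9: DROP (t<25-2); WM=25
i=17 t=20 v=1: DROP (t<25-2); WM=25
i=18 t=33 v=8: → [33,42),[30,39),[27,36); WM=31; [18,27) fires=8 [21,30) fires=8
i=19 t=32 v=9: → [30,39),[27,36),[24,33); WM=31
i=20 t=33 v=1: → [33,42),[30,39),[27,36); WM=31

16 17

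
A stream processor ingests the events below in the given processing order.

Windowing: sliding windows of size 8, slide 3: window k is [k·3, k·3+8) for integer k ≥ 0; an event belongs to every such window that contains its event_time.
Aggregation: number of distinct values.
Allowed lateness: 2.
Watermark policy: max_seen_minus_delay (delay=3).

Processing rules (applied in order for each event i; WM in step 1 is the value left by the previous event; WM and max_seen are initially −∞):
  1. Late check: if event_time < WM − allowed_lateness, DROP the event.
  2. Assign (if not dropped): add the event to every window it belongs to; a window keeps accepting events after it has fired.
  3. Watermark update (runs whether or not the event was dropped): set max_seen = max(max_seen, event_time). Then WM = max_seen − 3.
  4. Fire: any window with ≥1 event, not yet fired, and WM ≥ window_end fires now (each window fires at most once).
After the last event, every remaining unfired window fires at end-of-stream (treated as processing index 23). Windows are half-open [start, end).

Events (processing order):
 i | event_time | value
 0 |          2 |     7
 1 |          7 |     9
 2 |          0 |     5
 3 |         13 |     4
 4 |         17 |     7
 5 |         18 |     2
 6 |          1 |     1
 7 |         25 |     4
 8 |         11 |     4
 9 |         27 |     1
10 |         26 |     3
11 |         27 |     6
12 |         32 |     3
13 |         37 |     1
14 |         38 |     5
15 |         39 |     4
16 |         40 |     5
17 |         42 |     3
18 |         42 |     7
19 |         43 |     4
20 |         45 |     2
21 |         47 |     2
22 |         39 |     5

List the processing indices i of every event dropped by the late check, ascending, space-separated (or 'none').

i=0 t=2 v=7: → [0,8); WM=-1
i=1 t=7 v=9: → [6,14),[3,11),[0,8); WM=4
i=2 t=0 v=5: DROP (t<4-2); WM=4
i=3 t=13 v=4: → [12,20),[9,17),[6,14); WM=10; [0,8) fires=2
i=4 t=17 v=7: → [15,23),[12,20); WM=14; [3,11) fires=1 [6,14) fires=2
i=5 t=18 v=2: → [18,26),[15,23),[12,20); WM=15
i=6 t=1 v=1: DROP (t<15-2); WM=15
i=7 t=25 v=4: → [24,32),[21,29),[18,26); WM=22; [9,17) fires=1 [12,20) fires=3
i=8 t=11 v=4: DROP (t<22-2); WM=22
i=9 t=27 v=1: → [27,35),[24,32),[21,29); WM=24; [15,23) fires=2
i=10 t=26 v=3: → [24,32),[21,29); WM=24
i=11 t=27 v=6: → [27,35),[24,32),[21,29); WM=24
i=12 t=32 v=3: → [30,38),[27,35); WM=29; [18,26) fires=2 [21,29) fires=4
i=13 t=37 v=1: → [36,44),[33,41),[30,38); WM=34; [24,32) fires=4
i=14 t=38 v=5: → [36,44),[33,41); WM=35; [27,35) fires=3
i=15 t=39 v=4: → [39,47),[36,44),[33,41); WM=36
i=16 t=40 v=5: → [39,47),[36,44),[33,41); WM=37
i=17 t=42 v=3: → [42,50),[39,47),[36,44); WM=39; [30,38) fires=2
i=18 t=42 v=7: → [42,50),[39,47),[36,44); WM=39
i=19 t=43 v=4: → [42,50),[39,47),[36,44); WM=40
i=20 t=45 v=2: → [45,53),[42,50),[39,47); WM=42; [33,41) fires=3
i=21 t=47 v=2: → [45,53),[42,50); WM=44; [36,44) fires=5
i=22 t=39 v=5: DROP (t<44-2); WM=44

2 6 8 22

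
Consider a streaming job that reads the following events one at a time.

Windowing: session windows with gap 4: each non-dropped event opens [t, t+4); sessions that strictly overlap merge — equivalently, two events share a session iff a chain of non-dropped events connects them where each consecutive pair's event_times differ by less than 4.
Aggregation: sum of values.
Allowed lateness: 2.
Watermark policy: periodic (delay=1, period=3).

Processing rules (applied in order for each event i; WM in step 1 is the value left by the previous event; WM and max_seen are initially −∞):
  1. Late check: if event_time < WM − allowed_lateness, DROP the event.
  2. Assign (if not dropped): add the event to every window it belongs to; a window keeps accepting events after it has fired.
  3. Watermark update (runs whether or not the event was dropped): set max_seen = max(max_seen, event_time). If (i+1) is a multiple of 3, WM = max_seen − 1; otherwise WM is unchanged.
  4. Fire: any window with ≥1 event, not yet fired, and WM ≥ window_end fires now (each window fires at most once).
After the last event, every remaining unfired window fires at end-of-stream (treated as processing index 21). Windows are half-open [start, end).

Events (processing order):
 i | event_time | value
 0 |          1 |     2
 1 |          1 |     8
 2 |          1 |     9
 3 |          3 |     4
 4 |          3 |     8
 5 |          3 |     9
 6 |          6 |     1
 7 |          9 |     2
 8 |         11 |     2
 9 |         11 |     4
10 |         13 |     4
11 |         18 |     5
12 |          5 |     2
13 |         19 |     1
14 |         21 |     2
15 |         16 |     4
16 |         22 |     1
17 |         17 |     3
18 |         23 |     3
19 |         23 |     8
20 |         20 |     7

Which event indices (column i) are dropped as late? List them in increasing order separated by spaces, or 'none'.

12 15 17

i=0 t=1 v=2: → [1,5); WM=−∞
i=1 t=1 v=8: → [1,5); WM=−∞
i=2 t=1 v=9: → [1,5); WM=0
i=3 t=3 v=4: → [1,7); WM=0
i=4 t=3 v=8: → [1,7); WM=0
i=5 t=3 v=9: → [1,7); WM=2
i=6 t=6 v=1: → [1,10); WM=2
i=7 t=9 v=2: → [1,13); WM=2
i=8 t=11 v=2: → [1,15); WM=10
i=9 t=11 v=4: → [1,15); WM=10
i=10 t=13 v=4: → [1,17); WM=10
i=11 t=18 v=5: → [18,22); WM=17
i=12 t=5 v=2: DROP (t<17-2); WM=17
i=13 t=19 v=1: → [18,23); WM=17
i=14 t=21 v=2: → [18,25); WM=20
i=15 t=16 v=4: DROP (t<20-2); WM=20
i=16 t=22 v=1: → [18,26); WM=20
i=17 t=17 v=3: DROP (t<20-2); WM=21
i=18 t=23 v=3: → [18,27); WM=21
i=19 t=23 v=8: → [18,27); WM=21
i=20 t=20 v=7: → [18,27); WM=22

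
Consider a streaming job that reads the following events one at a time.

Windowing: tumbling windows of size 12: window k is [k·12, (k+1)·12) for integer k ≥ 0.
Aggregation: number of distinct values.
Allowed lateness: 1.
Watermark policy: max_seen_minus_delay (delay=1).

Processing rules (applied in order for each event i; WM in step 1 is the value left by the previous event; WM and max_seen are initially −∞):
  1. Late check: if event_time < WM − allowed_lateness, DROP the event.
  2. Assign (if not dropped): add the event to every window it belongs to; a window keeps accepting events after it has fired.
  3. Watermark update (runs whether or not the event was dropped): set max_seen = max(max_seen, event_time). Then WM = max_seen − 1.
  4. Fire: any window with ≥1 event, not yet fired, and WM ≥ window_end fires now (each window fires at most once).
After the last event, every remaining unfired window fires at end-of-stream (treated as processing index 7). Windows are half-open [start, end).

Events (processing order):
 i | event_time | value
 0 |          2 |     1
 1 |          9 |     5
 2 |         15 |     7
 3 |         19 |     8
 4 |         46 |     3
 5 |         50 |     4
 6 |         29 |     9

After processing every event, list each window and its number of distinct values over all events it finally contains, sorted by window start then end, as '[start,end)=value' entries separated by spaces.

i=0 t=2 v=1: → [0,12); WM=1
i=1 t=9 v=5: → [0,12); WM=8
i=2 t=15 v=7: → [12,24); WM=14; [0,12) fires=2
i=3 t=19 v=8: → [12,24); WM=18
i=4 t=46 v=3: → [36,48); WM=45; [12,24) fires=2
i=5 t=50 v=4: → [48,60); WM=49; [36,48) fires=1
i=6 t=29 v=9: DROP (t<49-1); WM=49

[0,12)=2 [12,24)=2 [36,48)=1 [48,60)=1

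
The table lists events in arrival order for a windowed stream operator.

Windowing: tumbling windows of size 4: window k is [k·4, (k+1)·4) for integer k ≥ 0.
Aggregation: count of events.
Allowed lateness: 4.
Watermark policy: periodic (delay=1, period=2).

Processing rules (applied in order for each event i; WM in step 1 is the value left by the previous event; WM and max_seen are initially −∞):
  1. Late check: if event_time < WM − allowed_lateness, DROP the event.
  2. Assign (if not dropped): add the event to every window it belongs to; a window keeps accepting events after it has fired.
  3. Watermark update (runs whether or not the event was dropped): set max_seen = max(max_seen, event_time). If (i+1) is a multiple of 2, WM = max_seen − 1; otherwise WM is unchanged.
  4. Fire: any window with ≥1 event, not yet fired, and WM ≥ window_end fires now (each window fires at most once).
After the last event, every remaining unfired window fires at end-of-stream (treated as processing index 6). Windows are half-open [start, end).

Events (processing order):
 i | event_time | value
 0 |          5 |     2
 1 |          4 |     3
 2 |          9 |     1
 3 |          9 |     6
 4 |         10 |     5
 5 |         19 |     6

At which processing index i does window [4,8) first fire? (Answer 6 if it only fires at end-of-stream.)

3

i=0 t=5 v=2: → [4,8); WM=−∞
i=1 t=4 v=3: → [4,8); WM=4
i=2 t=9 v=1: → [8,12); WM=4
i=3 t=9 v=6: → [8,12); WM=8; [4,8) fires=2
i=4 t=10 v=5: → [8,12); WM=8
i=5 t=19 v=6: → [16,20); WM=18; [8,12) fires=3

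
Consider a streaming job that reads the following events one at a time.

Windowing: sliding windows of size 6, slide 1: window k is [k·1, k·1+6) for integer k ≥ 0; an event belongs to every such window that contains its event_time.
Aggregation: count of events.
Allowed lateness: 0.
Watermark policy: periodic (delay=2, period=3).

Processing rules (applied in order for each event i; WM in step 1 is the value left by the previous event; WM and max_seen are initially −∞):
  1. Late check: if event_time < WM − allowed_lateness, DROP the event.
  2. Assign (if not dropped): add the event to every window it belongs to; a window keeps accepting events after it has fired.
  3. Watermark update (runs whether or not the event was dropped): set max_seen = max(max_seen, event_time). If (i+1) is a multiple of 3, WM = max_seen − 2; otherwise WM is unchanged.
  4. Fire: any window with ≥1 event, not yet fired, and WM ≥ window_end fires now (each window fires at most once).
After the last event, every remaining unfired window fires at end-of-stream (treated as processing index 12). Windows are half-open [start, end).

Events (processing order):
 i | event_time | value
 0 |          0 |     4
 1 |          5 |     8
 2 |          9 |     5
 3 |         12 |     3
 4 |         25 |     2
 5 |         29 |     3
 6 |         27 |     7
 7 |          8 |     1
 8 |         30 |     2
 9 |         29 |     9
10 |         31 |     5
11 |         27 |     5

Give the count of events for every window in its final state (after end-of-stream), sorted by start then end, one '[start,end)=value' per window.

i=0 t=0 v=4: → [0,6); WM=−∞
i=1 t=5 v=8: → [5,11),[4,10),[3,9),[2,8),[1,7),[0,6); WM=−∞
i=2 t=9 v=5: → [9,15),[8,14),[7,13),[6,12),[5,11),[4,10); WM=7; [0,6) fires=2 [1,7) fires=1
i=3 t=12 v=3: → [12,18),[11,17),[10,16),[9,15),[8,14),[7,13); WM=7
i=4 t=25 v=2: → [25,31),[24,30),[23,29),[22,28),[21,27),[20,26); WM=7
i=5 t=29 v=3: → [29,35),[28,34),[27,33),[26,32),[25,31),[24,30); WM=27; [2,8) fires=1 [3,9) fires=1 [4,10) fires=2 [5,11) fires=2 [6,12) fires=1 [7,13) fires=2 [8,14) fires=2 [9,15) fires=2 [10,16) fires=1 [11,17) fires=1 [12,18) fires=1 [20,26) fires=1 [21,27) fires=1
i=6 t=27 v=7: → [27,33),[26,32),[25,31),[24,30),[23,29),[22,28); WM=27
i=7 t=8 v=1: DROP (t<27-0); WM=27
i=8 t=30 v=2: → [30,36),[29,35),[28,34),[27,33),[26,32),[25,31); WM=28; [22,28) fires=2
i=9 t=29 v=9: → [29,35),[28,34),[27,33),[26,32),[25,31),[24,30); WM=28
i=10 t=31 v=5: → [31,37),[30,36),[29,35),[28,34),[27,33),[26,32); WM=28
i=11 t=27 v=5: DROP (t<28-0); WM=29; [23,29) fires=2

[0,6)=2 [1,7)=1 [2,8)=1 [3,9)=1 [4,10)=2 [5,11)=2 [6,12)=1 [7,13)=2 [8,14)=2 [9,15)=2 [10,16)=1 [11,17)=1 [12,18)=1 [20,26)=1 [21,27)=1 [22,28)=2 [23,29)=2 [24,30)=4 [25,31)=5 [26,32)=5 [27,33)=5 [28,34)=4 [29,35)=4 [30,36)=2 [31,37)=1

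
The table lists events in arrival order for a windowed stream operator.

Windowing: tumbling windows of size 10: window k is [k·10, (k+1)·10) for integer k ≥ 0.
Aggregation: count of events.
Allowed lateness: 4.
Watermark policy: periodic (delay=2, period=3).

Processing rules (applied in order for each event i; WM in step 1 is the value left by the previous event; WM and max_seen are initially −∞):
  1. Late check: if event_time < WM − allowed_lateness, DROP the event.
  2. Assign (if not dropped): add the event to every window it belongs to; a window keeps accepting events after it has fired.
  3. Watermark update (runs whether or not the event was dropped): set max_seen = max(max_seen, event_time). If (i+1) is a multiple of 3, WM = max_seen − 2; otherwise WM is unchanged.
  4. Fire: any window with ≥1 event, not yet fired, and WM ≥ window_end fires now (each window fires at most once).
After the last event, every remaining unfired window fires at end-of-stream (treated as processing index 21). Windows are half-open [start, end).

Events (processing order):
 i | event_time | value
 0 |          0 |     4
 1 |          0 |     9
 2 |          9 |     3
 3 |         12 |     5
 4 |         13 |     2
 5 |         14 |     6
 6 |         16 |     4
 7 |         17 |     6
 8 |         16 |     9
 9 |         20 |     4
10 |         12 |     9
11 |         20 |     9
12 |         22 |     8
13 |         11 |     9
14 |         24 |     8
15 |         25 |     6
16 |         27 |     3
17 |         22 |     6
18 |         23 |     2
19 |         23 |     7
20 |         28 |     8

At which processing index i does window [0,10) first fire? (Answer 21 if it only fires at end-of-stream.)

i=0 t=0 v=4: → [0,10); WM=−∞
i=1 t=0 v=9: → [0,10); WM=−∞
i=2 t=9 v=3: → [0,10); WM=7
i=3 t=12 v=5: → [10,20); WM=7
i=4 t=13 v=2: → [10,20); WM=7
i=5 t=14 v=6: → [10,20); WM=12; [0,10) fires=3
i=6 t=16 v=4: → [10,20); WM=12
i=7 t=17 v=6: → [10,20); WM=12
i=8 t=16 v=9: → [10,20); WM=15
i=9 t=20 v=4: → [20,30); WM=15
i=10 t=12 v=9: → [10,20); WM=15
i=11 t=20 v=9: → [20,30); WM=18
i=12 t=22 v=8: → [20,30); WM=18
i=13 t=11 v=9: DROP (t<18-4); WM=18
i=14 t=24 v=8: → [20,30); WM=22; [10,20) fires=7
i=15 t=25 v=6: → [20,30); WM=22
i=16 t=27 v=3: → [20,30); WM=22
i=17 t=22 v=6: → [20,30); WM=25
i=18 t=23 v=2: → [20,30); WM=25
i=19 t=23 v=7: → [20,30); WM=25
i=20 t=28 v=8: → [20,30); WM=26

5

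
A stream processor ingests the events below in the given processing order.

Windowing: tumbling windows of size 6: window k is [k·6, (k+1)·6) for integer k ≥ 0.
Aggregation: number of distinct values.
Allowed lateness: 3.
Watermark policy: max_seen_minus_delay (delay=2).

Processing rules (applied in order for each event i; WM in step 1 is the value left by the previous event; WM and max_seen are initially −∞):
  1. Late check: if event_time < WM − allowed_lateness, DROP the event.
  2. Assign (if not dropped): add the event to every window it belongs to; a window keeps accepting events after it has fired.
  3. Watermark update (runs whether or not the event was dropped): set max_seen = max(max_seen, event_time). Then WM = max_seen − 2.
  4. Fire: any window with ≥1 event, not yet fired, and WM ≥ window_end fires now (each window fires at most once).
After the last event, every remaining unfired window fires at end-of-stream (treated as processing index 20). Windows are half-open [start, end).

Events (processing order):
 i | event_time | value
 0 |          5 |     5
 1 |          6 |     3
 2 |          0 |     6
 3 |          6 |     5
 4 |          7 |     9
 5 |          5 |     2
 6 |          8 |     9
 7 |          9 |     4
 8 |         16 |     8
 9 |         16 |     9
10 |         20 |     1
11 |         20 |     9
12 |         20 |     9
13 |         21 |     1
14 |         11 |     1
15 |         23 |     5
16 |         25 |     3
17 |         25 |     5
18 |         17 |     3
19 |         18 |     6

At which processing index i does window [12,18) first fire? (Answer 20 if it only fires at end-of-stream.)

i=0 t=5 v=5: → [0,6); WM=3
i=1 t=6 v=3: → [6,12); WM=4
i=2 t=0 v=6: DROP (t<4-3); WM=4
i=3 t=6 v=5: → [6,12); WM=4
i=4 t=7 v=9: → [6,12); WM=5
i=5 t=5 v=2: → [0,6); WM=5
i=6 t=8 v=9: → [6,12); WM=6; [0,6) fires=2
i=7 t=9 v=4: → [6,12); WM=7
i=8 t=16 v=8: → [12,18); WM=14; [6,12) fires=4
i=9 t=16 v=9: → [12,18); WM=14
i=10 t=20 v=1: → [18,24); WM=18; [12,18) fires=2
i=11 t=20 v=9: → [18,24); WM=18
i=12 t=20 v=9: → [18,24); WM=18
i=13 t=21 v=1: → [18,24); WM=19
i=14 t=11 v=1: DROP (t<19-3); WM=19
i=15 t=23 v=5: → [18,24); WM=21
i=16 t=25 v=3: → [24,30); WM=23
i=17 t=25 v=5: → [24,30); WM=23
i=18 t=17 v=3: DROP (t<23-3); WM=23
i=19 t=18 v=6: DROP (t<23-3); WM=23

10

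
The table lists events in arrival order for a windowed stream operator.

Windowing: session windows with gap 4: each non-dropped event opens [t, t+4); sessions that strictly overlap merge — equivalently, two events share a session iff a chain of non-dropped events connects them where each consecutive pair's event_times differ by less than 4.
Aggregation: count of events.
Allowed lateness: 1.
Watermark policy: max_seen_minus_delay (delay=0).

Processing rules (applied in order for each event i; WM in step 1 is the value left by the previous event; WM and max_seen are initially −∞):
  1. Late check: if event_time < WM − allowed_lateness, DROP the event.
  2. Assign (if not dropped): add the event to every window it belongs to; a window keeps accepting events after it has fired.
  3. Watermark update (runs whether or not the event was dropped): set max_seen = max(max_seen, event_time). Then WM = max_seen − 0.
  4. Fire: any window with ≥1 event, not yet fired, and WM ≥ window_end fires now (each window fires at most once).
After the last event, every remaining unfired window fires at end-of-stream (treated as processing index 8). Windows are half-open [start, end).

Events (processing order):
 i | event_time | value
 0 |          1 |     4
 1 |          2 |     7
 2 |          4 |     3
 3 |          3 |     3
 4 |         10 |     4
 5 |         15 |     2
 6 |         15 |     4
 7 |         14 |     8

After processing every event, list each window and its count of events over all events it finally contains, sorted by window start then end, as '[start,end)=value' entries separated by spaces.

[1,8)=4 [10,14)=1 [14,19)=3

i=0 t=1 v=4: → [1,5); WM=1
i=1 t=2 v=7: → [1,6); WM=2
i=2 t=4 v=3: → [1,8); WM=4
i=3 t=3 v=3: → [1,8); WM=4
i=4 t=10 v=4: → [10,14); WM=10
i=5 t=15 v=2: → [15,19); WM=15
i=6 t=15 v=4: → [15,19); WM=15
i=7 t=14 v=8: → [14,19); WM=15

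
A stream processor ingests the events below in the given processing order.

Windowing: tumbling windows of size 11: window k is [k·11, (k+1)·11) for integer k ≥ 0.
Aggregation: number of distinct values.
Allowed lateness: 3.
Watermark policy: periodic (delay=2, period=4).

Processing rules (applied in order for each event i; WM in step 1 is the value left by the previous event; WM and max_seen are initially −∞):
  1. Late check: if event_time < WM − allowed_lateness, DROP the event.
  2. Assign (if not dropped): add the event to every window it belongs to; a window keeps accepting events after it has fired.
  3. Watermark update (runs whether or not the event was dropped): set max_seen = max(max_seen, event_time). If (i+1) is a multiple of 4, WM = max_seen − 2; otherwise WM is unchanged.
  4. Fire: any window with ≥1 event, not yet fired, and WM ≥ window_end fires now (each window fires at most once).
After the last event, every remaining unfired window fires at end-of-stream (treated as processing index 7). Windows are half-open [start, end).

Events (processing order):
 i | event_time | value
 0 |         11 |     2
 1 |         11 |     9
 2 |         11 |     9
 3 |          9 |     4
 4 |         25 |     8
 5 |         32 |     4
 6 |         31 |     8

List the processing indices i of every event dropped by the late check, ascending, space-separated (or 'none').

none

i=0 t=11 v=2: → [11,22); WM=−∞
i=1 t=11 v=9: → [11,22); WM=−∞
i=2 t=11 v=9: → [11,22); WM=−∞
i=3 t=9 v=4: → [0,11); WM=9
i=4 t=25 v=8: → [22,33); WM=9
i=5 t=32 v=4: → [22,33); WM=9
i=6 t=31 v=8: → [22,33); WM=9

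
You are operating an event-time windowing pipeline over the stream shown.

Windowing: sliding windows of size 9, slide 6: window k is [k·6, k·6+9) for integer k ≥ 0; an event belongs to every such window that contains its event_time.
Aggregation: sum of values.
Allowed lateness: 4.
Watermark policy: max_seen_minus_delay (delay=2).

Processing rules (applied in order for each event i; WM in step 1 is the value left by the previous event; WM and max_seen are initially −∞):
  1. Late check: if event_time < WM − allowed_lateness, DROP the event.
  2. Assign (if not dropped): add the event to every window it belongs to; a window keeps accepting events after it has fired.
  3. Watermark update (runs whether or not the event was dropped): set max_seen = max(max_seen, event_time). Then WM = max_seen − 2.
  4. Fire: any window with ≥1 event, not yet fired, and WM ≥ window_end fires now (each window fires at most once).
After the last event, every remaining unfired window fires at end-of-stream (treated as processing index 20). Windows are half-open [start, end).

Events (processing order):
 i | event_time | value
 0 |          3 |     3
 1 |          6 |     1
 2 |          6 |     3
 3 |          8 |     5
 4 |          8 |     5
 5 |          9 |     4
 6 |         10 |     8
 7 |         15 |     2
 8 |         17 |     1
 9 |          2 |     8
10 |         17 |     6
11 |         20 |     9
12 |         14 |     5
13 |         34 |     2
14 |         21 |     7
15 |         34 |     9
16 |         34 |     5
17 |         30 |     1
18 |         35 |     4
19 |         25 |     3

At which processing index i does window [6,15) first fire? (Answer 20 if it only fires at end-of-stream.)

i=0 t=3 v=3: → [0,9); WM=1
i=1 t=6 v=1: → [6,15),[0,9); WM=4
i=2 t=6 v=3: → [6,15),[0,9); WM=4
i=3 t=8 v=5: → [6,15),[0,9); WM=6
i=4 t=8 v=5: → [6,15),[0,9); WM=6
i=5 t=9 v=4: → [6,15); WM=7
i=6 t=10 v=8: → [6,15); WM=8
i=7 t=15 v=2: → [12,21); WM=13; [0,9) fires=17
i=8 t=17 v=1: → [12,21); WM=15; [6,15) fires=26
i=9 t=2 v=8: DROP (t<15-4); WM=15
i=10 t=17 v=6: → [12,21); WM=15
i=11 t=20 v=9: → [18,27),[12,21); WM=18
i=12 t=14 v=5: → [12,21),[6,15); WM=18
i=13 t=34 v=2: → [30,39); WM=32; [12,21) fires=23 [18,27) fires=9
i=14 t=21 v=7: DROP (t<32-4); WM=32
i=15 t=34 v=9: → [30,39); WM=32
i=16 t=34 v=5: → [30,39); WM=32
i=17 t=30 v=1: → [30,39),[24,33); WM=32
i=18 t=35 v=4: → [30,39); WM=33; [24,33) fires=1
i=19 t=25 v=3: DROP (t<33-4); WM=33

8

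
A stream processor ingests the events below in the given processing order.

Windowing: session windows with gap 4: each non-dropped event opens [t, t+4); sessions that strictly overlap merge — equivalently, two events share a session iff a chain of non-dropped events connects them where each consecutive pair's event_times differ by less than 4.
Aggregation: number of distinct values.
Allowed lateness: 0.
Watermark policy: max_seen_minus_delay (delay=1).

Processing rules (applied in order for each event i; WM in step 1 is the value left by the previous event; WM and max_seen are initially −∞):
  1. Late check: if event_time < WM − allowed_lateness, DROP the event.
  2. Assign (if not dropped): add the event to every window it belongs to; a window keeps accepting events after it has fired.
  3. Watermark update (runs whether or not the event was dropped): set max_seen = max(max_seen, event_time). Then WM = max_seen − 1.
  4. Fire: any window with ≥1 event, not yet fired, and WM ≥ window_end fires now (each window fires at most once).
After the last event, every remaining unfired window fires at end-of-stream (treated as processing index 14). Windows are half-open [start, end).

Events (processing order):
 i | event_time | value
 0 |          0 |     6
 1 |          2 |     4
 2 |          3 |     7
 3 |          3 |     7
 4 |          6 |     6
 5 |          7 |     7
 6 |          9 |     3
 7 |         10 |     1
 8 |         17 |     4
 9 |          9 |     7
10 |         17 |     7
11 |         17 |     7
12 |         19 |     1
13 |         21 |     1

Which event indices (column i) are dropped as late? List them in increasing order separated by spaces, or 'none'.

9

i=0 t=0 v=6: → [0,4); WM=-1
i=1 t=2 v=4: → [0,6); WM=1
i=2 t=3 v=7: → [0,7); WM=2
i=3 t=3 v=7: → [0,7); WM=2
i=4 t=6 v=6: → [0,10); WM=5
i=5 t=7 v=7: → [0,11); WM=6
i=6 t=9 v=3: → [0,13); WM=8
i=7 t=10 v=1: → [0,14); WM=9
i=8 t=17 v=4: → [17,21); WM=16
i=9 t=9 v=7: DROP (t<16-0); WM=16
i=10 t=17 v=7: → [17,21); WM=16
i=11 t=17 v=7: → [17,21); WM=16
i=12 t=19 v=1: → [17,23); WM=18
i=13 t=21 v=1: → [17,25); WM=20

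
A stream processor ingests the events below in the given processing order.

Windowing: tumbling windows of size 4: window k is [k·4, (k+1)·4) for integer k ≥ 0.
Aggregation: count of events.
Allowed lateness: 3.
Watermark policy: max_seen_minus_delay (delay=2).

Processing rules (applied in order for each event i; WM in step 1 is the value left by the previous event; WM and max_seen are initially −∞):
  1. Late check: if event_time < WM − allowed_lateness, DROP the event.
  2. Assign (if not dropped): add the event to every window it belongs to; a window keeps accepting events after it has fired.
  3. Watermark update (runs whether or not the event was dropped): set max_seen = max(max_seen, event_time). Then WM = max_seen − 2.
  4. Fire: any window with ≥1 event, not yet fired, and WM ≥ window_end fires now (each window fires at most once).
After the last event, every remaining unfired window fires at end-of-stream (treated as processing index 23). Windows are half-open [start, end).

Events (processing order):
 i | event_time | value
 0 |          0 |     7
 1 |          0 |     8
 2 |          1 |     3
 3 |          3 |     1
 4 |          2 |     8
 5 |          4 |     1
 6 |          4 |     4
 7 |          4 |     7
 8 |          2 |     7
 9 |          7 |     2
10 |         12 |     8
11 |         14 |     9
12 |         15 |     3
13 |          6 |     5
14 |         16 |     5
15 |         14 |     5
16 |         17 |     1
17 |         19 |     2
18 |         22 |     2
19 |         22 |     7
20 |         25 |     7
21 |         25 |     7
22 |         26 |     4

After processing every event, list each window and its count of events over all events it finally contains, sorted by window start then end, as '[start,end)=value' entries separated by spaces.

[0,4)=6 [4,8)=4 [12,16)=4 [16,20)=3 [20,24)=2 [24,28)=3

i=0 t=0 v=7: → [0,4); WM=-2
i=1 t=0 v=8: → [0,4); WM=-2
i=2 t=1 v=3: → [0,4); WM=-1
i=3 t=3 v=1: → [0,4); WM=1
i=4 t=2 v=8: → [0,4); WM=1
i=5 t=4 v=1: → [4,8); WM=2
i=6 t=4 v=4: → [4,8); WM=2
i=7 t=4 v=7: → [4,8); WM=2
i=8 t=2 v=7: → [0,4); WM=2
i=9 t=7 v=2: → [4,8); WM=5; [0,4) fires=6
i=10 t=12 v=8: → [12,16); WM=10; [4,8) fires=4
i=11 t=14 v=9: → [12,16); WM=12
i=12 t=15 v=3: → [12,16); WM=13
i=13 t=6 v=5: DROP (t<13-3); WM=13
i=14 t=16 v=5: → [16,20); WM=14
i=15 t=14 v=5: → [12,16); WM=14
i=16 t=17 v=1: → [16,20); WM=15
i=17 t=19 v=2: → [16,20); WM=17; [12,16) fires=4
i=18 t=22 v=2: → [20,24); WM=20; [16,20) fires=3
i=19 t=22 v=7: → [20,24); WM=20
i=20 t=25 v=7: → [24,28); WM=23
i=21 t=25 v=7: → [24,28); WM=23
i=22 t=26 v=4: → [24,28); WM=24; [20,24) fires=2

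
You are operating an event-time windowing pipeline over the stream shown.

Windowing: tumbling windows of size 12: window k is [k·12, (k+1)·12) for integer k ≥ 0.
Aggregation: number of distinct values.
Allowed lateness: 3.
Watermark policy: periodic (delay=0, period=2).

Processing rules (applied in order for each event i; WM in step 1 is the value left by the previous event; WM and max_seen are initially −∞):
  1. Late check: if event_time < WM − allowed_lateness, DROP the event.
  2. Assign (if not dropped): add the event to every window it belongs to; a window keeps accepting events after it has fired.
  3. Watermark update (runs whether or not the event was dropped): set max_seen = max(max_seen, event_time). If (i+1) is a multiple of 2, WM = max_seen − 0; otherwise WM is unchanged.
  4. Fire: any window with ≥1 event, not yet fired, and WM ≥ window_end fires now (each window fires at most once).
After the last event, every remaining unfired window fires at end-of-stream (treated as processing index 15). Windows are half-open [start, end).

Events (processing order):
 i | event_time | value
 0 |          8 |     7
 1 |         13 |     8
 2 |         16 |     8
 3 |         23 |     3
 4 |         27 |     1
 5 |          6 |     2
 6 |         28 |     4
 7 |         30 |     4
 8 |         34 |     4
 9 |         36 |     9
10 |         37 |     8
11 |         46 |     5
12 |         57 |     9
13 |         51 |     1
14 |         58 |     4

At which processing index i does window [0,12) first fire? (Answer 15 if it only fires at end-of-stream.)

1

i=0 t=8 v=7: → [0,12); WM=−∞
i=1 t=13 v=8: → [12,24); WM=13; [0,12) fires=1
i=2 t=16 v=8: → [12,24); WM=13
i=3 t=23 v=3: → [12,24); WM=23
i=4 t=27 v=1: → [24,36); WM=23
i=5 t=6 v=2: DROP (t<23-3); WM=27; [12,24) fires=2
i=6 t=28 v=4: → [24,36); WM=27
i=7 t=30 v=4: → [24,36); WM=30
i=8 t=34 v=4: → [24,36); WM=30
i=9 t=36 v=9: → [36,48); WM=36; [24,36) fires=2
i=10 t=37 v=8: → [36,48); WM=36
i=11 t=46 v=5: → [36,48); WM=46
i=12 t=57 v=9: → [48,60); WM=46
i=13 t=51 v=1: → [48,60); WM=57; [36,48) fires=3
i=14 t=58 v=4: → [48,60); WM=57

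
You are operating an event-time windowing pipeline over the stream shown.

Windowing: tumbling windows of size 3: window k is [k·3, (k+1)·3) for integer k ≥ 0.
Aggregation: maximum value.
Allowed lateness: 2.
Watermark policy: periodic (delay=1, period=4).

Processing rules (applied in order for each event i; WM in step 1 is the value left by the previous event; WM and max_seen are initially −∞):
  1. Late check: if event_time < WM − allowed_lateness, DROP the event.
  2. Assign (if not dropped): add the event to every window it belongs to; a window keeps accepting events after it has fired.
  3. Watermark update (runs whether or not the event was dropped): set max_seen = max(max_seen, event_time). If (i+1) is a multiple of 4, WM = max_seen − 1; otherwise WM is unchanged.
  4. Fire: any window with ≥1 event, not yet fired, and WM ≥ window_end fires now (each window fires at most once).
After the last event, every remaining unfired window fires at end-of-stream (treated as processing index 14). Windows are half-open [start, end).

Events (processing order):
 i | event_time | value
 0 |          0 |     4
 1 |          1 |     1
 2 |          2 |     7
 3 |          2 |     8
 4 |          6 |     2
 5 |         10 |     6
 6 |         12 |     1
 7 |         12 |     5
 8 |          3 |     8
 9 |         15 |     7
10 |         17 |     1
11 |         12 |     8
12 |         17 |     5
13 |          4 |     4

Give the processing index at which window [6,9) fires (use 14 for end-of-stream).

i=0 t=0 v=4: → [0,3); WM=−∞
i=1 t=1 v=1: → [0,3); WM=−∞
i=2 t=2 v=7: → [0,3); WM=−∞
i=3 t=2 v=8: → [0,3); WM=1
i=4 t=6 v=2: → [6,9); WM=1
i=5 t=10 v=6: → [9,12); WM=1
i=6 t=12 v=1: → [12,15); WM=1
i=7 t=12 v=5: → [12,15); WM=11; [0,3) fires=8 [6,9) fires=2
i=8 t=3 v=8: DROP (t<11-2); WM=11
i=9 t=15 v=7: → [15,18); WM=11
i=10 t=17 v=1: → [15,18); WM=11
i=11 t=12 v=8: → [12,15); WM=16; [9,12) fires=6 [12,15) fires=8
i=12 t=17 v=5: → [15,18); WM=16
i=13 t=4 v=4: DROP (t<16-2); WM=16

7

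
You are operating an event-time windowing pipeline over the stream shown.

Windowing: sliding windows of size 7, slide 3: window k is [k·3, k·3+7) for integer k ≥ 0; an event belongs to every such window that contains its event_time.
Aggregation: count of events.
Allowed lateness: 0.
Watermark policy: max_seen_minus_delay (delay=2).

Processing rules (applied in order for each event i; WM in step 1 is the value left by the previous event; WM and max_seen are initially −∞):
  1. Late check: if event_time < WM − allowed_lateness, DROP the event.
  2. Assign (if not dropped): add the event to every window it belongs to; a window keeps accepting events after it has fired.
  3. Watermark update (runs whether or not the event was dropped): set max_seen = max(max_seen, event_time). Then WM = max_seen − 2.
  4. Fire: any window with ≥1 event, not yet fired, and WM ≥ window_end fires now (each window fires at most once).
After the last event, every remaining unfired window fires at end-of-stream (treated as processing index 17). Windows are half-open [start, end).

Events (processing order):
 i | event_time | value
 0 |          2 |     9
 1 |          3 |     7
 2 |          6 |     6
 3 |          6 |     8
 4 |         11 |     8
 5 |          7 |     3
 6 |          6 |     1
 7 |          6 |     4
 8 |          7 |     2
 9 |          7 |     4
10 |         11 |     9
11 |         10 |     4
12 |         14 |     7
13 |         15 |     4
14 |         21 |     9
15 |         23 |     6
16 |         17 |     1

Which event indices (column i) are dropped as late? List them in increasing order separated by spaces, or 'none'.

5 6 7 8 9 16

i=0 t=2 v=9: → [0,7); WM=0
i=1 t=3 v=7: → [3,10),[0,7); WM=1
i=2 t=6 v=6: → [6,13),[3,10),[0,7); WM=4
i=3 t=6 v=8: → [6,13),[3,10),[0,7); WM=4
i=4 t=11 v=8: → [9,16),[6,13); WM=9; [0,7) fires=4
i=5 t=7 v=3: DROP (t<9-0); WM=9
i=6 t=6 v=1: DROP (t<9-0); WM=9
i=7 t=6 v=4: DROP (t<9-0); WM=9
i=8 t=7 v=2: DROP (t<9-0); WM=9
i=9 t=7 v=4: DROP (t<9-0); WM=9
i=10 t=11 v=9: → [9,16),[6,13); WM=9
i=11 t=10 v=4: → [9,16),[6,13); WM=9
i=12 t=14 v=7: → [12,19),[9,16); WM=12; [3,10) fires=3
i=13 t=15 v=4: → [15,22),[12,19),[9,16); WM=13; [6,13) fires=5
i=14 t=21 v=9: → [21,28),[18,25),[15,22); WM=19; [9,16) fires=5 [12,19) fires=2
i=15 t=23 v=6: → [21,28),[18,25); WM=21
i=16 t=17 v=1: DROP (t<21-0); WM=21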